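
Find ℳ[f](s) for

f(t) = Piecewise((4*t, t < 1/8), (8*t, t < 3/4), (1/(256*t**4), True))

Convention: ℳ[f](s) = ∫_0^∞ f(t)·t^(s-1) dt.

invert the common scale on t to get 2*t on [0, 1/4); 4*t on [1/4, 3/2); 1/(16*t**4) on [3/2, ∞)
back out the common scale on t: t on [0, 1/2); 2*t on [1/2, 3); t**(-4) on [3, ∞)
along the cuts 1/8, 3/4, ℳ[f](s) splits into 3 integrals
segment 0 to 1/8 holds 4*t; add its integral
on [1/8, 3/4) integrate f = 8*t against the kernel
the [3/4, ∞) slice contributes ∫ 1/(256*t**4)·t^(s-1) dt

(970*6**s*s - 3890*6**s - 81*s + 324)/(162*2**(3*s)*(s**2 - 3*s - 4))
  -1 < Re(s) < 4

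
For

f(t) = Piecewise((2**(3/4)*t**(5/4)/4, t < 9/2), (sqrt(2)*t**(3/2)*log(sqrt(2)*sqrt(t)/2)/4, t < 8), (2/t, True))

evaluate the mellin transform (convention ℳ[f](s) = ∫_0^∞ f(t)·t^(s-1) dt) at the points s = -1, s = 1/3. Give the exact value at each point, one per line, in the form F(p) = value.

remove the common scale on t first: t**(5/4) on [0, 9/4); t**(3/2)*log(sqrt(t)) on [9/4, 4); 1/t on [4, ∞)
the shared t-power comes off first: t**(1/4) on [0, 9/4); sqrt(t)*log(sqrt(t)) on [9/4, 4); t**(-2) on [4, ∞)
the power substitution comes off first: sqrt(t) on [0, 3/2); t*log(t) on [3/2, 2); t**(-4) on [2, ∞)
f breaks at 9/2, 8 into 3 integrals to sum
between 0 and 9/2 the integrand is 2**(3/4)*t**(5/4)/4·t^(s-1)
the [9/2, 8) slice contributes ∫ sqrt(2)*t**(3/2)*log(sqrt(2)*sqrt(t)/2)/4·t^(s-1) dt
∫ over [8, ∞) of 2/t·t^(s-1) joins the sum

F(-1) = -31/64 + log(8*sqrt(6)/9) + sqrt(6)
F(1/3) = -81*6**(2/3)*log(3)/88 - 789/484 + 243*6**(2/3)/968 + 81*6**(2/3)*log(2)/88 + 81*6**(1/6)/38 + 96*log(2)/11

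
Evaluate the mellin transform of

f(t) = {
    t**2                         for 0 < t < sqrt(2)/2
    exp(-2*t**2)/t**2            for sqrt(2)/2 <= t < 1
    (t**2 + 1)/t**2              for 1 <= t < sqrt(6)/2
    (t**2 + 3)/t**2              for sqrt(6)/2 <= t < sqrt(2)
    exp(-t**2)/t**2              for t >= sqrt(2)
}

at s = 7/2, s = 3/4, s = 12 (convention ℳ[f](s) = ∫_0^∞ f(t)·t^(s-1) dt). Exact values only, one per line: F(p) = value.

F(7/2) = 2**(1/4)*(-616*3**(3/4) - 440*2**(3/4) - 231*uppergamma(3/4, 2) + 21 + 231*2**(3/4)*uppergamma(3/4, 2) + 231*uppergamma(3/4, 1) + 2376*sqrt(2))/924
F(3/4) = 2**(5/8)*(-176*2**(3/8) - 330*uppergamma(-5/8, 2) + 165*2**(3/8)*uppergamma(-5/8, 2) + 330*uppergamma(-5/8, 1) + 60 + 44*2**(3/4) + 352*3**(3/8))/660
F(12) = (9100*E + 729120 + 118557*exp(2))*exp(-2)/8960

remove the power substitution first: t on [0, 1/2); exp(-2*t)/t on [1/2, 1); (t + 1)/t on [1, 3/2); …
invert the shared t-power to get t**2 on [0, 1/2); exp(-2*t) on [1/2, 1); t + 1 on [1, 3/2); …
along the cuts sqrt(2)/2, 1, sqrt(6)/2, sqrt(2), ℳ[f](s) splits into 5 integrals
for t in [0, sqrt(2)/2): the term is ∫ t**2·t^(s-1)
the [sqrt(2)/2, 1) slice contributes ∫ exp(-2*t**2)/t**2·t^(s-1) dt
∫ over [1, sqrt(6)/2) of (t**2 + 1)/t**2·t^(s-1) joins the sum
segment [sqrt(6)/2, sqrt(2)) carries (t**2 + 3)/t**2; integrate it
∫ over [sqrt(2), ∞) of exp(-t**2)/t**2·t^(s-1) joins the sum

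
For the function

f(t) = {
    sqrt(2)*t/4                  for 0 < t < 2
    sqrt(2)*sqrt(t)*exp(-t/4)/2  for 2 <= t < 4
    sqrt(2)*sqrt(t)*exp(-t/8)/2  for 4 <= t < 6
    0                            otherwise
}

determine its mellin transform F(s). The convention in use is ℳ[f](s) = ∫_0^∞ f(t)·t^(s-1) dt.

2**(s - 1)*(2**(s + 3/2)*(s + 1)*uppergamma(s + 1/2, 1/2) - 2**(s + 3/2)*(s + 1)*uppergamma(s + 1/2, 1) + 2**(2*s + 2)*(s + 1)*uppergamma(s + 1/2, 1/2) - 2**(2*s + 2)*(s + 1)*uppergamma(s + 1/2, 3/4) + sqrt(2))/(s + 1)
  Re(s) > -1

strip the common scale on t: sqrt(2)*t/2 on [0, 1); sqrt(t)*exp(-t/2) on [1, 2); sqrt(t)*exp(-t/4) on [2, 3)
reversing the shared t-power: sqrt(2)*sqrt(t)/2 on [0, 1); exp(-t/2) on [1, 2); exp(-t/4) on [2, 3)
strip the common scale on t: sqrt(t) on [0, 1/2); exp(-t) on [1/2, 1); exp(-t/2) on [1, 3/2)
f breaks at 2, 4 into 3 integrals to sum
on [0, 2): add ∫ sqrt(2)*t/4·t^(s-1) dt
for t in [2, 4): the term is ∫ sqrt(2)*sqrt(t)*exp(-t/4)/2·t^(s-1)
segment 4 to 6 holds sqrt(2)*sqrt(t)*exp(-t/8)/2; add its integral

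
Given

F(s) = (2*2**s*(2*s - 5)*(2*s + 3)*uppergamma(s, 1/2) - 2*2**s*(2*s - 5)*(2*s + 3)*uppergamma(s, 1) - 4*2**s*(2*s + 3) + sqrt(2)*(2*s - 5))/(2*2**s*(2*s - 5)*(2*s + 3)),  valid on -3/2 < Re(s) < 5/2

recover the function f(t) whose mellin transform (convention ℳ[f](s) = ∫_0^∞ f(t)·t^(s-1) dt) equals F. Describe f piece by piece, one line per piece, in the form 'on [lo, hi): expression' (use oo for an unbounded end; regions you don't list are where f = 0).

cuts at 1/2, 1: linearity sums the 3 kernel integrals
the [0, 1/2) slice contributes ∫ t**(3/2)·t^(s-1) dt
between 1/2 and 1 the integrand is exp(-t)·t^(s-1)
piece [1, ∞): integrate t**(-5/2) against the kernel

on [0, 1/2): t**(3/2)
on [1/2, 1): exp(-t)
on [1, oo): t**(-5/2)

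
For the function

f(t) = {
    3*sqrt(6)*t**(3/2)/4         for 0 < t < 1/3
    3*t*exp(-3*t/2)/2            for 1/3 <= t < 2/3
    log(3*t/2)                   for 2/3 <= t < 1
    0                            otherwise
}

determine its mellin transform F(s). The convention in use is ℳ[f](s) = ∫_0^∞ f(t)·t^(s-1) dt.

(4*2**s*s**3*uppergamma(s + 1, 1/2) - 4*2**s*s**3*uppergamma(s + 1, 1) + 6*2**s*s**2*uppergamma(s + 1, 1/2) - 6*2**s*s**2*uppergamma(s + 1, 1) + 4*2**s*s + 6*2**s + 3**s*s**2*(-4*log(2) + 4*log(3)) - 4*3**s*s + 3**s*s*(-6*log(2) + 6*log(3)) - 6*3**s + sqrt(2)*s**2)/(2*3**s*s**2*(2*s + 3))
  Re(s) > -3/2

the common scale on t comes off first: t**(3/2) on [0, 1/2); t*exp(-t) on [1/2, 1); log(t) on [1, 3/2)
peel off the shared t-power: sqrt(t) on [0, 1/2); exp(-t) on [1/2, 1); log(t)/t on [1, 3/2)
f breaks at 1/3, 2/3 into 3 integrals to sum
∫ over [0, 1/3) of 3*sqrt(6)*t**(3/2)/4·t^(s-1) joins the sum
on [1/3, 2/3): add ∫ 3*t*exp(-3*t/2)/2·t^(s-1) dt
segment 2/3 to 1 holds log(3*t/2); add its integral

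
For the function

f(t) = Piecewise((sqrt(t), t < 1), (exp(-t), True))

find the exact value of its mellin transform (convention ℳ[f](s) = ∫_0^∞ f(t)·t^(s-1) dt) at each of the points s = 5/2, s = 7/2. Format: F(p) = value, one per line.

integrate the 2 segments split at 1, then add the results
∫ over [0, 1) of sqrt(t)·t^(s-1) joins the sum
∫ over [1, ∞) of exp(-t)·t^(s-1) joins the sum

F(5/2) = (E*(9*sqrt(pi)*erfc(1) + 4) + 30)*exp(-1)/12
F(7/2) = (E*(2 + 15*sqrt(pi)*erfc(1)) + 58)*exp(-1)/8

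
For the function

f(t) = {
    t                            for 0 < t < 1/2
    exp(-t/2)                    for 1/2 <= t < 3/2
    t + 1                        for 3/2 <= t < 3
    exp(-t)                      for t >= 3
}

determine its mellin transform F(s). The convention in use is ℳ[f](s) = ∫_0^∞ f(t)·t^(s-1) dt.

(2*2**s*s*(s + 1)*uppergamma(s, 3) - 5*3**s*s - 2*3**s + 2*4**s*s*(s + 1)*uppergamma(s, 1/4) - 2*4**s*s*(s + 1)*uppergamma(s, 3/4) + 8*6**s*s + 2*6**s + s)/(2*2**s*s*(s + 1))
  Re(s) > -1

decompose at 1/2, 3/2, 3; ℳ[f](s) sums the 4 pieces' integrals
on [0, 1/2): add ∫ t·t^(s-1) dt
segment [1/2, 3/2) carries exp(-t/2); integrate it
∫ (t + 1)·t^(s-1) over [3/2, 3)
on [3, ∞) integrate f = exp(-t) against the kernel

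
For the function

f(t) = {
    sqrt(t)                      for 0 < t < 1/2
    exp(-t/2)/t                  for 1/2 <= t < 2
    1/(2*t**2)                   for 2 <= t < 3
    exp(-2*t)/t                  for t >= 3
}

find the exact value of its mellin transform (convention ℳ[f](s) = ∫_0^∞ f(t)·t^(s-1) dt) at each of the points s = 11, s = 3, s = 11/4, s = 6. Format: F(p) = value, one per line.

remove the shared t-power first: t**(3/2) on [0, 1/2); exp(-t/2) on [1/2, 2); 1/(2*t) on [2, 3); …
breakpoints 1/2, 2, 3: one integral from each of the 4 segments
on [0, 1/2) integrate f = sqrt(t) against the kernel
over [1/2, 2), the kernel integral of exp(-t/2)/t enters the sum
∫ 1/(2*t**2)·t^(s-1) over [2, 3)
on [3, ∞) integrate f = exp(-2*t)/t against the kernel

F(11) = -1010083840*exp(-1) + sqrt(2)/47104 + 1047735*exp(-6)/8 + 19171/18 + 122145247909*exp(-1/4)/256
F(3) = -8*exp(-1) + 7*exp(-6)/4 + sqrt(2)/56 + 1/2 + 5*exp(-1/4)
F(11/4) = -2*2**(3/4)*uppergamma(7/4, 1) - 101*2**(3/4)/156 + 2**(1/4)*uppergamma(7/4, 6)/4 + 2*3**(3/4)/3 + 2*2**(3/4)*uppergamma(7/4, 1/4)
F(6) = -2080*exp(-1) + sqrt(2)/832 + 345*exp(-6)/4 + 65/8 + 7889*exp(-1/4)/8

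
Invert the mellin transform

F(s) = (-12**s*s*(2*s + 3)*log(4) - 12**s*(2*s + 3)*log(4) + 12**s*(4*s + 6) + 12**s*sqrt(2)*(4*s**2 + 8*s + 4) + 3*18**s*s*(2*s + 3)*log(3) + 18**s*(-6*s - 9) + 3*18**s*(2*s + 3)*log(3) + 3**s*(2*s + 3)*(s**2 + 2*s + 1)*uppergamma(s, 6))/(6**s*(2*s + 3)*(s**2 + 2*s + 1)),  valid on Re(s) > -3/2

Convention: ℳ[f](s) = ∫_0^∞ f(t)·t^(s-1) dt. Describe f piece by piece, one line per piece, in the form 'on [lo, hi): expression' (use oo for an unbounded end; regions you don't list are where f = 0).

on [0, 2): t**(3/2)
on [2, 3): t*log(t)
on [3, oo): exp(-2*t)

summing 3 kernel integrals split by 2, 3 yields ℳ[f](s)
over [0, 2), the kernel integral of t**(3/2) enters the sum
on [2, 3): add ∫ t*log(t)·t^(s-1) dt
on [3, ∞): add ∫ exp(-2*t)·t^(s-1) dt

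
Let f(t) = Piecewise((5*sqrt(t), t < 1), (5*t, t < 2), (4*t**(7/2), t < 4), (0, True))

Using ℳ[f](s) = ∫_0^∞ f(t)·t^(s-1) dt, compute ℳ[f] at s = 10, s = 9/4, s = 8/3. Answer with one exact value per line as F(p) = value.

treat the 3 regions marked off by 1, 2 separately and sum
segment 0 to 1 holds 5*sqrt(t); add its integral
∫ 5*t·t^(s-1) over [1, 2)
[2, 4) adds the kernel integral of 4*t**(7/2)

F(10) = 82680055853/2079 - 65536*sqrt(2)/27
F(9/4) = -512*2**(3/4)/23 + 40/143 + 160*2**(1/4)/13 + 32768*sqrt(2)/23
F(8/3) = -1536*2**(1/6)/37 + 45/209 + 120*2**(2/3)/11 + 98304*2**(1/3)/37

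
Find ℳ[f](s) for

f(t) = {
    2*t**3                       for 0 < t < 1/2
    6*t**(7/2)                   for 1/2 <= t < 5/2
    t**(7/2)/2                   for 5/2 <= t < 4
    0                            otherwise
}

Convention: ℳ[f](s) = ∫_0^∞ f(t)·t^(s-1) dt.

(1024*2**(2*s)*(s + 3) - 6*2**(1/2 - s)*(s + 3) + 1375*(5/2)**(s + 1/2)*(s + 3) + 2*(2*s + 7)/2**s)/(8*(s + 3)*(2*s + 7))
  Re(s) > -3

integrate the 3 segments split at 1/2, 5/2, then add the results
[0, 1/2) adds the kernel integral of 2*t**3
segment 1/2 to 5/2 holds 6*t**(7/2); add its integral
piece [5/2, 4): integrate t**(7/2)/2 against the kernel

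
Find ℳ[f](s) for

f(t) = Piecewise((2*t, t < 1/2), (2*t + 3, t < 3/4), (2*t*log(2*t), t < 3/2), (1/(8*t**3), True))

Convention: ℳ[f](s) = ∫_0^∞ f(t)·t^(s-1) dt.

undo the common scale on t: t on [0, 1); t + 3 on [1, 3/2); t*log(t) on [3/2, 3); …
treat the 4 regions marked off by 1/2, 3/4, 3/2 separately and sum
over [0, 1/2), the kernel integral of 2*t enters the sum
∫ (2*t + 3)·t^(s-1) over [1/2, 3/4)
piece [3/4, 3/2): integrate 2*t*log(2*t) against the kernel
∫ over [3/2, ∞) of 1/(8*t**3)·t^(s-1) joins the sum

(-162*2**s*s*(s - 3)*(s**2 + 2*s + 1) - 162*2**s*(s - 3)*(s**2 + 2*s + 1) - 81*3**s*s**2*(s - 3)*(s + 1)*log(3) + 81*3**s*s**2*(s - 3)*(s + 1)*log(2) - 81*3**s*s*(s - 3)*(s + 1)*log(3) + 81*3**s*s*(s - 3)*(s + 1)*log(2) + 81*3**s*s*(s - 3)*(s + 1) + 243*3**s*s*(s - 3)*(s**2 + 2*s + 1) + 162*3**s*(s - 3)*(s**2 + 2*s + 1) + 162*6**s*s**2*(s - 3)*(s + 1)*log(3) - 162*6**s*s*(s - 3)*(s + 1) + 162*6**s*s*(s - 3)*(s + 1)*log(3) - 2*6**s*s*(s + 1)*(s**2 + 2*s + 1))/(54*2**(2*s)*s*(s - 3)*(s + 1)*(s**2 + 2*s + 1))
  -1 < Re(s) < 3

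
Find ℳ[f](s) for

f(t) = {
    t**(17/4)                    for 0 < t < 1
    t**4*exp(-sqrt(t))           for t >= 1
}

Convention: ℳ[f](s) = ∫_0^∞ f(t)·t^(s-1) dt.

remove the shared t-power first: t**(9/4) on [0, 1); t**2*exp(-sqrt(t)) on [1, ∞)
the shared t-power comes off first: t**(1/4) on [0, 1); exp(-sqrt(t)) on [1, ∞)
the power substitution comes off first: sqrt(t) on [0, 1); exp(-t) on [1, ∞)
split f at 1: ℳ[f](s) collects 2 kernel integrals
segment [0, 1) carries t**(17/4); integrate it
∫ t**4*exp(-sqrt(t))·t^(s-1) over [1, ∞)

2*((4*s + 17)*uppergamma(2*s + 8, 1) + 2)/(4*s + 17)
  Re(s) > -17/4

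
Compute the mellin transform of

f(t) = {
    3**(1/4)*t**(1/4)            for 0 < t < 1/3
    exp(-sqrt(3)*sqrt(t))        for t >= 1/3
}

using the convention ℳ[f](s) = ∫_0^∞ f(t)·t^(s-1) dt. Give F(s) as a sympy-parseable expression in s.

strip the common scale on t: t**(1/4) on [0, 1); exp(-sqrt(t)) on [1, ∞)
invert the power substitution to get sqrt(t) on [0, 1); exp(-t) on [1, ∞)
decompose at 1/3; ℳ[f](s) sums the 2 pieces' integrals
segment 0 to 1/3 holds 3**(1/4)*t**(1/4); add its integral
on [1/3, ∞): add ∫ exp(-sqrt(3)*sqrt(t))·t^(s-1) dt

2*((4*s + 1)*uppergamma(2*s, 1) + 2)/(3**s*(4*s + 1))
  Re(s) > -1/4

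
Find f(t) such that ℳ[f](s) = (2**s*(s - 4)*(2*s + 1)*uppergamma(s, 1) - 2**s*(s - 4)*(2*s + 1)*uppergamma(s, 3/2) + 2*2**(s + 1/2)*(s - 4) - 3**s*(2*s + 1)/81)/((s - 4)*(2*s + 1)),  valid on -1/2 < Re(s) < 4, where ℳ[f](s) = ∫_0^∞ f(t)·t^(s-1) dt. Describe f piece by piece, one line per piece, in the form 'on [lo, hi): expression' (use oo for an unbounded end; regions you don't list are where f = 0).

linearity at 2, 3 turns ℳ[f](s) into 3 summed integrals
[0, 2) adds the kernel integral of sqrt(t)
between 2 and 3 the integrand is exp(-t/2)·t^(s-1)
for t in [3, ∞): the term is ∫ t**(-4)·t^(s-1)

on [0, 2): sqrt(t)
on [2, 3): exp(-t/2)
on [3, oo): t**(-4)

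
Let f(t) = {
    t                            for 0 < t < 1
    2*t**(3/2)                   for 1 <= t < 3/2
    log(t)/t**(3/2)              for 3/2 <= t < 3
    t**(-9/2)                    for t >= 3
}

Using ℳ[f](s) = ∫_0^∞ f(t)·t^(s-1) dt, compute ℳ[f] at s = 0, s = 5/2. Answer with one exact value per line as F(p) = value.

F(0) = -1/3 - 4*sqrt(6)*log(2)/27 - 2*sqrt(3)*log(3)/27 - 106*sqrt(3)/2187 + 4*sqrt(6)*log(3)/27 + 89*sqrt(6)/81
F(5/2) = 1759/2016 + 3*log(2)/2 + 3*log(3)/2

strip the power substitution: t**2 on [0, 1); 2*t**3 on [1, sqrt(6)/2); log(t**2)/t**3 on [sqrt(6)/2, sqrt(3)); …
peel off the shared t-power: t**3 on [0, 1); 2*t**4 on [1, sqrt(6)/2); log(t**2)/t**2 on [sqrt(6)/2, sqrt(3)); …
remove the power substitution first: t**(3/2) on [0, 1); 2*t**2 on [1, 3/2); log(t)/t on [3/2, 3); …
treat the 4 regions marked off by 1, 3/2, 3 separately and sum
segment [0, 1) carries t; integrate it
over [1, 3/2), the kernel integral of 2*t**(3/2) enters the sum
on [3/2, 3): add ∫ log(t)/t**(3/2)·t^(s-1) dt
[3, ∞) adds the kernel integral of t**(-9/2)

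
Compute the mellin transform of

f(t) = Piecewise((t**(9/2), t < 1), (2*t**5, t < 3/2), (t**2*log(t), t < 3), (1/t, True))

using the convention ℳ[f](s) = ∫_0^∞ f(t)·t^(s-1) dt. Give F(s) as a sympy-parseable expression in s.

invert the shared t-power to get t**(7/2) on [0, 1); 2*t**4 on [1, 3/2); t*log(t) on [3/2, 3); …
strip the shared t-power: t**(3/2) on [0, 1); 2*t**2 on [1, 3/2); log(t)/t on [3/2, 3); …
summing 4 kernel integrals split by 1, 3/2, 3 yields ℳ[f](s)
∫ t**(9/2)·t^(s-1) over [0, 1)
piece [1, 3/2): integrate 2*t**5 against the kernel
∫ over [3/2, 3) of t**2*log(t)·t^(s-1) joins the sum
∫ 1/t·t^(s-1) over [3, ∞)

2**(-s - 3)*(324*2**(s + 3)*(s - 1)*(s + 5)*(-2*s + (s + 3)**2 - 5) - 324*2**(s + 3)*(s - 1)*(2*s + 9)*(-2*s + (s + 3)**2 - 5) - 108*3**(s + 3)*(s - 1)*(s + 3)*(s + 5)*(2*s + 9)*log(3) + 108*3**(s + 3)*(s - 1)*(s + 3)*(s + 5)*(2*s + 9)*log(2) - 108*3**(s + 3)*(s - 1)*(s + 5)*(2*s + 9)*log(2) + 108*3**(s + 3)*(s - 1)*(s + 5)*(2*s + 9) + 108*3**(s + 3)*(s - 1)*(s + 5)*(2*s + 9)*log(3) + 729*3**(s + 3)*(s - 1)*(2*s + 9)*(-2*s + (s + 3)**2 - 5) + 54*6**(s + 3)*(s - 1)*(s + 3)*(s + 5)*(2*s + 9)*log(3) - 54*6**(s + 3)*(s - 1)*(s + 5)*(2*s + 9)*log(3) - 54*6**(s + 3)*(s - 1)*(s + 5)*(2*s + 9) - 2*6**(s + 3)*(s + 5)*(2*s + 9)*(-2*s + (s + 3)**2 - 5))/(162*(s - 1)*(s + 5)*(2*s + 9)*(-2*s + (s + 3)**2 - 5))
  -9/2 < Re(s) < 1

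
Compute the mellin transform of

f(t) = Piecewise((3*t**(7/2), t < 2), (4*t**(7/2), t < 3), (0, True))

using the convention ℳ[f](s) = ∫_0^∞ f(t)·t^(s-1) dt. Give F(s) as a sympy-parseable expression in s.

8*(-2**(s + 3/2) + 3**(s + 7/2))/(2*s + 7)
  Re(s) > -7/2

split f at 2: ℳ[f](s) collects 2 kernel integrals
on [0, 2): add ∫ 3*t**(7/2)·t^(s-1) dt
for t in [2, 3): the term is ∫ 4*t**(7/2)·t^(s-1)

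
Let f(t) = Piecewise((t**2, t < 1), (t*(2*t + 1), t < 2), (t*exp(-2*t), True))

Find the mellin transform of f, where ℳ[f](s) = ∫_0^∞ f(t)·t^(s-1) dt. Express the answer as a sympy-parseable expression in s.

remove the shared t-power first: t on [0, 1); 2*t + 1 on [1, 2); exp(-2*t) on [2, ∞)
the 3 pieces separated at 1, 2 each add one integral
the [0, 1) slice contributes ∫ t**2·t^(s-1) dt
over [1, 2), the kernel integral of t*(2*t + 1) enters the sum
[2, ∞) adds the kernel integral of t*exp(-2*t)

(20*2**(2*s)*(s + 1) + 4*2**(2*s) - 4*2**s*(s + 1) - 2*2**s + (s + 1)*(s + 2)*uppergamma(s + 1, 4))/(2*2**s*(s + 1)*(s + 2))
  Re(s) > -2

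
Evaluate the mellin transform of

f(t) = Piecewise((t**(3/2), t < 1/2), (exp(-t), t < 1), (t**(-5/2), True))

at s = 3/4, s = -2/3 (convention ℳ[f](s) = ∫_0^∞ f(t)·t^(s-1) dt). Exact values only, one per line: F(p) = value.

slice at 1/2, 1, transform all 3 pieces, and sum them
[0, 1/2) adds the kernel integral of t**(3/2)
between 1/2 and 1 the integrand is exp(-t)·t^(s-1)
piece [1, ∞): integrate t**(-5/2) against the kernel

F(3/4) = -uppergamma(3/4, 1) + 2**(3/4)/18 + 4/7 + uppergamma(3/4, 1/2)
F(-2/3) = -uppergamma(-2/3, 1) + 6/19 + uppergamma(-2/3, 1/2) + 3*2**(1/6)/5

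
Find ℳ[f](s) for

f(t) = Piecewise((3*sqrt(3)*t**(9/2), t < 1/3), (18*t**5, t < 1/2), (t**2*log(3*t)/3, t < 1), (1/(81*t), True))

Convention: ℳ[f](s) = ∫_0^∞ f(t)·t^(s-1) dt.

back out the shared t-power: 3*sqrt(3)*t**(5/2) on [0, 1/3); 18*t**3 on [1/3, 1/2); log(3*t)/3 on [1/2, 1); …
invert the shared t-power to get 3*sqrt(3)*t**(3/2) on [0, 1/3); 18*t**2 on [1/3, 1/2); log(3*t)/(3*t) on [1/2, 1); …
peel off the common scale on t: t**(3/2) on [0, 1); 2*t**2 on [1, 3/2); log(t)/t on [3/2, 3); …
decompose at 1/3, 1/2, 1; ℳ[f](s) sums the 4 pieces' integrals
between 0 and 1/3 the integrand is 3*sqrt(3)*t**(9/2)·t^(s-1)
for t in [1/3, 1/2): the term is ∫ 18*t**5·t^(s-1)
on [1/2, 1): add ∫ t**2*log(3*t)/3·t^(s-1) dt
on [1, ∞) integrate f = 1/(81*t) against the kernel

6**(-s - 3)*(324*2**(s + 3)*(s - 1)*(s + 5)*(-2*s + (s + 3)**2 - 5) - 324*2**(s + 3)*(s - 1)*(2*s + 9)*(-2*s + (s + 3)**2 - 5) - 108*3**(s + 3)*(s - 1)*(s + 3)*(s + 5)*(2*s + 9)*log(3) + 108*3**(s + 3)*(s - 1)*(s + 3)*(s + 5)*(2*s + 9)*log(2) - 108*3**(s + 3)*(s - 1)*(s + 5)*(2*s + 9)*log(2) + 108*3**(s + 3)*(s - 1)*(s + 5)*(2*s + 9) + 108*3**(s + 3)*(s - 1)*(s + 5)*(2*s + 9)*log(3) + 729*3**(s + 3)*(s - 1)*(2*s + 9)*(-2*s + (s + 3)**2 - 5) + 54*6**(s + 3)*(s - 1)*(s + 3)*(s + 5)*(2*s + 9)*log(3) - 54*6**(s + 3)*(s - 1)*(s + 5)*(2*s + 9)*log(3) - 54*6**(s + 3)*(s - 1)*(s + 5)*(2*s + 9) - 2*6**(s + 3)*(s + 5)*(2*s + 9)*(-2*s + (s + 3)**2 - 5))/(162*(s - 1)*(s + 5)*(2*s + 9)*(-2*s + (s + 3)**2 - 5))
  -9/2 < Re(s) < 1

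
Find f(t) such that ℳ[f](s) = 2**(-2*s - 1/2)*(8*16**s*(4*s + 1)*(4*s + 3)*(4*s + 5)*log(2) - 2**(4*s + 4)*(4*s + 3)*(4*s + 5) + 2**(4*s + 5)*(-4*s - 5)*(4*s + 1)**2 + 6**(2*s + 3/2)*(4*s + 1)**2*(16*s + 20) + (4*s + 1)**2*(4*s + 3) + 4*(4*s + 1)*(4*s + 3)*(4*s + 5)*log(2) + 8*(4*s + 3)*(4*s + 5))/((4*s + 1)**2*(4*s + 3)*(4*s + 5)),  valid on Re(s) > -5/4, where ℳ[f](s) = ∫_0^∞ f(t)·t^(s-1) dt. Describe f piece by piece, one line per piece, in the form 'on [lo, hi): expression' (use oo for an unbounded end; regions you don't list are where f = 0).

on [0, 1/4): t**(5/4)
on [1/4, 4): t**(1/4)*log(sqrt(t))
on [4, 9): 2*t**(3/4)

the power substitution comes off first: t**(5/2) on [0, 1/2); sqrt(t)*log(t) on [1/2, 2); 2*t**(3/2) on [2, 3)
back out the shared t-power: t**2 on [0, 1/2); log(t) on [1/2, 2); 2*t on [2, 3)
along the cuts 1/4, 4, ℳ[f](s) splits into 3 integrals
over [0, 1/4), the kernel integral of t**(5/4) enters the sum
for t in [1/4, 4): the term is ∫ t**(1/4)*log(sqrt(t))·t^(s-1)
over [4, 9), the kernel integral of 2*t**(3/4) enters the sum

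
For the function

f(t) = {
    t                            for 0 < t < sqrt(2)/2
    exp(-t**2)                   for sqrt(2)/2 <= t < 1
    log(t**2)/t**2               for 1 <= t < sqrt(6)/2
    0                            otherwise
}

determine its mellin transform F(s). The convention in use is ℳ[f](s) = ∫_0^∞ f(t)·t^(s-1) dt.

back out the power substitution: sqrt(t) on [0, 1/2); exp(-t) on [1/2, 1); log(t)/t on [1, 3/2)
treat the 3 regions marked off by sqrt(2)/2, 1 separately and sum
∫ t·t^(s-1) over [0, sqrt(2)/2)
between sqrt(2)/2 and 1 the integrand is exp(-t**2)·t^(s-1)
∫ log(t**2)/t**2·t^(s-1) over [1, sqrt(6)/2)

(sqrt(2)/2)**s*(3*2**(s/2)*(s + 1)*(s**2 - 4*s + 4)*uppergamma(s/2, 1/2) - 3*2**(s/2)*(s + 1)*(s**2 - 4*s + 4)*uppergamma(s/2, 1) + 12*2**(s/2)*(s + 1) + 3**(s/2)*s*(s + 1)*(-4*log(2) + 4*log(3)) - 8*3**(s/2)*(s + 1) + 3**(s/2)*(s + 1)*(-8*log(3) + 8*log(2)) + 3*sqrt(2)*(s**2 - 4*s + 4))/(6*(s + 1)*(s**2 - 4*s + 4))
  Re(s) > -1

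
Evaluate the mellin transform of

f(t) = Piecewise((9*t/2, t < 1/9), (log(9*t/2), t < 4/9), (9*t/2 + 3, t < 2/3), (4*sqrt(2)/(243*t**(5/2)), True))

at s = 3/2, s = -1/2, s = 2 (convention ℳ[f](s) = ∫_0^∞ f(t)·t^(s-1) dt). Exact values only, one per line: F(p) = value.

F(3/2) = -1139/1215 + 2*sqrt(2)/81 + 2*log(2)/9 + 32*sqrt(6)/45
F(-1/2) = -9*log(2) + sqrt(2)/54 + 12
F(2) = 8*sqrt(3)/243 + 17*log(2)/162 + 23/36

strip the common scale on t: 3*t on [0, 1/6); log(3*t) on [1/6, 2/3); 3*t + 3 on [2/3, 1); …
strip the common scale on t: t on [0, 1/2); log(t) on [1/2, 2); t + 3 on [2, 3); …
linearity at 1/9, 4/9, 2/3 turns ℳ[f](s) into 4 summed integrals
[0, 1/9) adds the kernel integral of 9*t/2
for t in [1/9, 4/9): the term is ∫ log(9*t/2)·t^(s-1)
for t in [4/9, 2/3): the term is ∫ (9*t/2 + 3)·t^(s-1)
[2/3, ∞) adds the kernel integral of 4*sqrt(2)/(243*t**(5/2))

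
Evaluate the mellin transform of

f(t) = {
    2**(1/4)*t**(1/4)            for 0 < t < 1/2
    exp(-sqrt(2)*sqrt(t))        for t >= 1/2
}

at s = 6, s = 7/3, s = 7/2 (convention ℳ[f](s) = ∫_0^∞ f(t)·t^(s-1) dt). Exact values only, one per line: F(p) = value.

reversing the common scale on t: t**(1/4) on [0, 1); exp(-sqrt(t)) on [1, ∞)
invert the power substitution to get sqrt(t) on [0, 1); exp(-t) on [1, ∞)
the 2 pieces separated at 1/2 each add one integral
segment [0, 1/2) carries 2**(1/4)*t**(1/4); integrate it
piece [1/2, ∞): integrate exp(-sqrt(2)*sqrt(t)) against the kernel

F(6) = (E + 1356313900)*exp(-1)/400
F(7/3) = 2**(2/3)*(6 + 31*uppergamma(14/3, 1))/124
F(7/2) = sqrt(2)*(2*E + 29355)*exp(-1)/120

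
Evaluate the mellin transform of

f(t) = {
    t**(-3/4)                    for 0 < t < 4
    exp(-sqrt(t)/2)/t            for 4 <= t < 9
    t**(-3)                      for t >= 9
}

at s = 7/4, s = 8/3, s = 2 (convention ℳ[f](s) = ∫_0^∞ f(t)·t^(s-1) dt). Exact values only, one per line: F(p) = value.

peel off the shared t-power: t**(1/4) on [0, 4); exp(-sqrt(t)/2) on [4, 9); t**(-2) on [9, ∞)
undo the power substitution: sqrt(t) on [0, 2); exp(-t/2) on [2, 3); t**(-4) on [3, ∞)
linearity at 4, 9 turns ℳ[f](s) into 3 summed integrals
over [0, 4), the kernel integral of t**(-3/4) enters the sum
between 4 and 9 the integrand is exp(-sqrt(t)/2)/t·t^(s-1)
the [9, ∞) slice contributes ∫ t**(-3)·t^(s-1) dt

F(7/4) = -4*sqrt(3)*exp(-3/2) - 2*sqrt(2)*sqrt(pi)*erfc(sqrt(6)/2) + 4*sqrt(3)/135 + 2*sqrt(2)*sqrt(pi)*erfc(1) + 4*sqrt(2)*exp(-1) + 4
F(8/3) = -16*2**(1/3)*uppergamma(10/3, 3/2) + 3**(1/3) + 96*2**(5/6)/23 + 16*2**(1/3)*uppergamma(10/3, 1)
F(2) = -20*exp(-3/2) + 1/9 + 16*sqrt(2)/5 + 16*exp(-1)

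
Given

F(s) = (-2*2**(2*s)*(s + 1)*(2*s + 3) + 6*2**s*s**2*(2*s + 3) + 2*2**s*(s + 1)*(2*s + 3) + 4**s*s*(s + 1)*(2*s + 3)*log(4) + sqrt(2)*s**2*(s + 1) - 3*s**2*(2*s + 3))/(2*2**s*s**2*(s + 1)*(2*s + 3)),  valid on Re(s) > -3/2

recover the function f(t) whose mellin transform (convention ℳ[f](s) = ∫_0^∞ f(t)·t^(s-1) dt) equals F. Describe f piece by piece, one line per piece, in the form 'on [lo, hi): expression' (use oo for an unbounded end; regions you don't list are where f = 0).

on [0, 1/2): t**(3/2)
on [1/2, 1): 3*t
on [1, 2): log(t)

f breaks at 1/2, 1 into 3 integrals to sum
∫ over [0, 1/2) of t**(3/2)·t^(s-1) joins the sum
segment 1/2 to 1 holds 3*t; add its integral
for t in [1, 2): the term is ∫ log(t)·t^(s-1)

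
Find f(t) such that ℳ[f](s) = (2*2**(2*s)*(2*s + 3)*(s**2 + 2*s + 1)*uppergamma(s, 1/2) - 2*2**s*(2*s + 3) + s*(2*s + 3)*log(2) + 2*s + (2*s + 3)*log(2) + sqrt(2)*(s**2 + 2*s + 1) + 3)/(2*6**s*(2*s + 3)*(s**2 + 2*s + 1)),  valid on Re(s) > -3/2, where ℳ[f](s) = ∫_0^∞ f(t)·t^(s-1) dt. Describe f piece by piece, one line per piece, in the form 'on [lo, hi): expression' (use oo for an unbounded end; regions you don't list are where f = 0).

on [0, 1/6): 3*sqrt(3)*t**(3/2)
on [1/6, 1/3): 3*t*log(3*t)
on [1/3, oo): exp(-3*t/2)

the common scale on t comes off first: t**(3/2) on [0, 1/2); t*log(t) on [1/2, 1); exp(-t/2) on [1, ∞)
integrate the 3 segments split at 1/6, 1/3, then add the results
for t in [0, 1/6): the term is ∫ 3*sqrt(3)*t**(3/2)·t^(s-1)
segment [1/6, 1/3) carries 3*t*log(3*t); integrate it
on [1/3, ∞) integrate f = exp(-3*t/2) against the kernel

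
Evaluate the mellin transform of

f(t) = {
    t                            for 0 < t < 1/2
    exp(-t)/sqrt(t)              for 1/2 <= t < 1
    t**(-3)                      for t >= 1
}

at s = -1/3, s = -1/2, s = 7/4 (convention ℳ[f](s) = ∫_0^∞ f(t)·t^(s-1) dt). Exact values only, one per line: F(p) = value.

F(-1/3) = -uppergamma(-5/6, 1) + 3/10 + uppergamma(-5/6, 1/2) + 3*2**(1/3)/4
F(-1/2) = -expint(2, 1) + 2/7 + 2*expint(2, 1/2) + sqrt(2)
F(7/4) = -uppergamma(5/4, 1) + 2**(1/4)/22 + uppergamma(5/4, 1/2) + 4/5

peel off the shared t-power: sqrt(t) on [0, 1/2); exp(-t)/t on [1/2, 1); t**(-7/2) on [1, ∞)
invert the shared t-power to get t**(3/2) on [0, 1/2); exp(-t) on [1/2, 1); t**(-5/2) on [1, ∞)
linearity at 1/2, 1 turns ℳ[f](s) into 3 summed integrals
segment 0 to 1/2 holds t; add its integral
segment [1/2, 1) carries exp(-t)/sqrt(t); integrate it
piece [1, ∞): integrate t**(-3) against the kernel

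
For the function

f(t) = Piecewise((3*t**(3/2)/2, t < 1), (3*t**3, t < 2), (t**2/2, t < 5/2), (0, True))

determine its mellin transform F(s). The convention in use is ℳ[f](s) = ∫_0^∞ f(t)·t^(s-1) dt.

f breaks at 1, 2 into 3 integrals to sum
[0, 1) adds the kernel integral of 3*t**(3/2)/2
∫ 3*t**3·t^(s-1) over [1, 2)
for t in [2, 5/2): the term is ∫ t**2/2·t^(s-1)

(192*2**s*(s + 2)*(2*s + 3) - 16*2**s*(s + 3)*(2*s + 3) + 25*(5/2)**s*(s + 3)*(2*s + 3) + 24*(s + 2)*(s + 3) - 24*(s + 2)*(2*s + 3))/(8*(s + 2)*(s + 3)*(2*s + 3))
  Re(s) > -3/2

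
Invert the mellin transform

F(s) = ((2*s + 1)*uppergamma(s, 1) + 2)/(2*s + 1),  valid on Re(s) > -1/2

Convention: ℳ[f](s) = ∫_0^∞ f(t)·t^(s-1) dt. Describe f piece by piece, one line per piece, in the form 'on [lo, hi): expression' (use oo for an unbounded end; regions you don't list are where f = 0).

on [0, 1): sqrt(t)
on [1, oo): exp(-t)

summing 2 kernel integrals split by 1 yields ℳ[f](s)
on [0, 1) integrate f = sqrt(t) against the kernel
segment [1, ∞) carries exp(-t); integrate it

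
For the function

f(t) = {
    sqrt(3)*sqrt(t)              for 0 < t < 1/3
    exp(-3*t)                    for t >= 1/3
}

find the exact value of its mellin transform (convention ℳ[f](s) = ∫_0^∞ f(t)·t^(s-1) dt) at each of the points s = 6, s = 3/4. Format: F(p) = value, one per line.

F(6) = 2/9477 + 326*exp(-1)/729
F(3/4) = 3**(1/4)*(5*uppergamma(3/4, 1) + 4)/15

invert the common scale on t to get sqrt(t) on [0, 1); exp(-t) on [1, ∞)
split f at 1/3: ℳ[f](s) collects 2 kernel integrals
∫ over [0, 1/3) of sqrt(3)*sqrt(t)·t^(s-1) joins the sum
piece [1/3, ∞): integrate exp(-3*t) against the kernel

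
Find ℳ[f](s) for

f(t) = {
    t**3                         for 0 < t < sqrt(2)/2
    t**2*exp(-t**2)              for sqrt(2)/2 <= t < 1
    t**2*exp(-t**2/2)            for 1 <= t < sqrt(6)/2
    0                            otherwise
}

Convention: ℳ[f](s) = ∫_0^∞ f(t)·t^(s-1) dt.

undo the shared t-power: t on [0, sqrt(2)/2); exp(-t**2) on [sqrt(2)/2, 1); exp(-t**2/2) on [1, sqrt(6)/2)
invert the power substitution to get sqrt(t) on [0, 1/2); exp(-t) on [1/2, 1); exp(-t/2) on [1, 3/2)
split f at sqrt(2)/2, 1: ℳ[f](s) collects 3 kernel integrals
∫ t**3·t^(s-1) over [0, sqrt(2)/2)
segment sqrt(2)/2 to 1 holds t**2*exp(-t**2); add its integral
on [1, sqrt(6)/2): add ∫ t**2*exp(-t**2/2)·t^(s-1) dt

(2*2**(s/2)*(s + 3)*uppergamma(s/2 + 1, 1/2) - 2*2**(s/2)*(s + 3)*uppergamma(s/2 + 1, 1) + 4*2**s*(s + 3)*uppergamma(s/2 + 1, 1/2) - 4*2**s*(s + 3)*uppergamma(s/2 + 1, 3/4) + sqrt(2))/(4*2**(s/2)*(s + 3))
  Re(s) > -3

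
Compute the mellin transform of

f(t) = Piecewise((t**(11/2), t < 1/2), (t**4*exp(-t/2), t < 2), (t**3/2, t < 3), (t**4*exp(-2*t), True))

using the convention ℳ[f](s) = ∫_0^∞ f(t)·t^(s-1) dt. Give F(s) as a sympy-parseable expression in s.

the shared t-power comes off first: t**(7/2) on [0, 1/2); t**2*exp(-t/2) on [1/2, 2); t/2 on [2, 3); …
peel off the shared t-power: t**(3/2) on [0, 1/2); exp(-t/2) on [1/2, 2); 1/(2*t) on [2, 3); …
summing 4 kernel integrals split by 1/2, 2, 3 yields ℳ[f](s)
on [0, 1/2): add ∫ t**(11/2)·t^(s-1) dt
∫ t**4*exp(-t/2)·t^(s-1) over [1/2, 2)
between 2 and 3 the integrand is t**3/2·t^(s-1)
the [3, ∞) slice contributes ∫ t**4*exp(-2*t)·t^(s-1) dt

(16*24**s*(s + 3)*(2*s + 11)*uppergamma(s + 4, 1/4) - 16*24**s*(s + 3)*(2*s + 11)*uppergamma(s + 4, 1) - 4*24**s*(2*s + 11) + 27*6**(2*s)*(2*s + 11)/2 + 6**s*(s + 3)*(2*s + 11)*uppergamma(s + 4, 6)/16 + sqrt(2)*6**s*(s + 3)/32)/(12**s*(s + 3)*(2*s + 11))
  Re(s) > -11/2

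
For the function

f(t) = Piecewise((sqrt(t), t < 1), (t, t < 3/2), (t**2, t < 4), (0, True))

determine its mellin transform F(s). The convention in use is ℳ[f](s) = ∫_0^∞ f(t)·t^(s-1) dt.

(2**(2*s + 6)*(s + 1)*(2*s + 1) - 9*(3/2)**s*(s + 1)*(2*s + 1) + 6*(3/2)**s*(s + 2)*(2*s + 1) + 8*(s + 1)*(s + 2) - 4*(s + 2)*(2*s + 1))/(4*(s + 1)*(s + 2)*(2*s + 1))
  Re(s) > -1/2

split f at 1, 3/2: ℳ[f](s) collects 3 kernel integrals
segment 0 to 1 holds sqrt(t); add its integral
segment 1 to 3/2 holds t; add its integral
segment 3/2 to 4 holds t**2; add its integral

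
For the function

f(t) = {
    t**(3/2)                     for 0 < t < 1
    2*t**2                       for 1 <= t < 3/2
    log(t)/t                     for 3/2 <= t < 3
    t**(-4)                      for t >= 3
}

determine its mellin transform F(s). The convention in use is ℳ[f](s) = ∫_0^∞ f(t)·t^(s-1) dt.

breakpoints 1, 3/2, 3: one integral from each of the 4 segments
for t in [0, 1): the term is ∫ t**(3/2)·t^(s-1)
on [1, 3/2): add ∫ 2*t**2·t^(s-1) dt
on [3/2, 3) integrate f = log(t)/t against the kernel
segment 3 to ∞ holds t**(-4); add its integral

(324*2**s*(s - 4)*(s + 2)*(s**2 - 2*s + 1) - 324*2**s*(s - 4)*(2*s + 3)*(s**2 - 2*s + 1) - 108*3**s*s*(s - 4)*(s + 2)*(2*s + 3)*log(3) + 108*3**s*s*(s - 4)*(s + 2)*(2*s + 3)*log(2) - 108*3**s*(s - 4)*(s + 2)*(2*s + 3)*log(2) + 108*3**s*(s - 4)*(s + 2)*(2*s + 3) + 108*3**s*(s - 4)*(s + 2)*(2*s + 3)*log(3) + 729*3**s*(s - 4)*(2*s + 3)*(s**2 - 2*s + 1) + 54*6**s*s*(s - 4)*(s + 2)*(2*s + 3)*log(3) - 54*6**s*(s - 4)*(s + 2)*(2*s + 3)*log(3) - 54*6**s*(s - 4)*(s + 2)*(2*s + 3) - 2*6**s*(s + 2)*(2*s + 3)*(s**2 - 2*s + 1))/(162*2**s*(s - 4)*(s + 2)*(2*s + 3)*(s**2 - 2*s + 1))
  -3/2 < Re(s) < 4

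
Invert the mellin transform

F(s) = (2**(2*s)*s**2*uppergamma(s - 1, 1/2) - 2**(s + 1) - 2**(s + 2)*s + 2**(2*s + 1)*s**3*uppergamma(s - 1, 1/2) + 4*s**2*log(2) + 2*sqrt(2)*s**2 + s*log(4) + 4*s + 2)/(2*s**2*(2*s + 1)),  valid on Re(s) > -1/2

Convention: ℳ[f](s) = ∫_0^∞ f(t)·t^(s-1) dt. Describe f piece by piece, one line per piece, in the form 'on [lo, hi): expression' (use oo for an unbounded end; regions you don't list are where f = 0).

on [0, 1): sqrt(2)*sqrt(t)/2
on [1, 2): log(t/2)
on [2, oo): 2*exp(-t/4)/t

the common scale on t comes off first: sqrt(t) on [0, 1/2); log(t) on [1/2, 1); exp(-t/2)/t on [1, ∞)
invert the shared t-power to get t**(3/2) on [0, 1/2); t*log(t) on [1/2, 1); exp(-t/2) on [1, ∞)
cuts at 1, 2: linearity sums the 3 kernel integrals
piece [0, 1): integrate sqrt(2)*sqrt(t)/2 against the kernel
on [1, 2) integrate f = log(t/2) against the kernel
over [2, ∞), the kernel integral of 2*exp(-t/4)/t enters the sum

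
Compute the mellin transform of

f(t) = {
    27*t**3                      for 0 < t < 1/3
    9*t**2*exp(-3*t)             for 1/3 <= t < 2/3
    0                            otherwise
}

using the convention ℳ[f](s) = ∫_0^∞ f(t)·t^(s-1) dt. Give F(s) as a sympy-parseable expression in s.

peel off the common scale on t: t**3 on [0, 1); t**2*exp(-t) on [1, 2)
remove the shared t-power first: t on [0, 1); exp(-t) on [1, 2)
cuts at 1/3: linearity sums the 2 kernel integrals
∫ over [0, 1/3) of 27*t**3·t^(s-1) joins the sum
on [1/3, 2/3) integrate f = 9*t**2*exp(-3*t) against the kernel

((s + 3)*uppergamma(s + 2, 1) - (s + 3)*uppergamma(s + 2, 2) + 1)/(3**s*(s + 3))
  Re(s) > -3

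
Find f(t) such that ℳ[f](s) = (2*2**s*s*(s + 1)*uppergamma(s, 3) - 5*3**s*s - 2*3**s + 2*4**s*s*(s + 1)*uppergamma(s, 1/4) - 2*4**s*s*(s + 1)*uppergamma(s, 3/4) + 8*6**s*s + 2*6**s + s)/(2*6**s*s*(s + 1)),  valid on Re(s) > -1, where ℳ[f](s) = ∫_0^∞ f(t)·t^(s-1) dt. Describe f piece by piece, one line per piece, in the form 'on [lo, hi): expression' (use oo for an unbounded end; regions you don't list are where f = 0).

remove the common scale on t first: t on [0, 1/2); exp(-t/2) on [1/2, 3/2); t + 1 on [3/2, 3); …
slice at 1/6, 1/2, 1, transform all 4 pieces, and sum them
piece [0, 1/6): integrate 3*t against the kernel
between 1/6 and 1/2 the integrand is exp(-3*t/2)·t^(s-1)
segment 1/2 to 1 holds (3*t + 1); add its integral
over [1, ∞), the kernel integral of exp(-3*t) enters the sum

on [0, 1/6): 3*t
on [1/6, 1/2): exp(-3*t/2)
on [1/2, 1): 3*t + 1
on [1, oo): exp(-3*t)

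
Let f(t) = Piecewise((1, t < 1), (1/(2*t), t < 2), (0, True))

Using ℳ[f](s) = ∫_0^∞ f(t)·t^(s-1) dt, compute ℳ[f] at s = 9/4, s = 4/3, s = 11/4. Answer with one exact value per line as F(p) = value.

reversing the shared t-power: t on [0, 1); 1/2 on [1, 2)
f breaks at 1 into 2 integrals to sum
on [0, 1): add ∫ 1·t^(s-1) dt
between 1 and 2 the integrand is 1/(2*t)·t^(s-1)

F(9/4) = 2/45 + 4*2**(1/4)/5
F(4/3) = -3/4 + 3*2**(1/3)/2
F(11/4) = 6/77 + 4*2**(3/4)/7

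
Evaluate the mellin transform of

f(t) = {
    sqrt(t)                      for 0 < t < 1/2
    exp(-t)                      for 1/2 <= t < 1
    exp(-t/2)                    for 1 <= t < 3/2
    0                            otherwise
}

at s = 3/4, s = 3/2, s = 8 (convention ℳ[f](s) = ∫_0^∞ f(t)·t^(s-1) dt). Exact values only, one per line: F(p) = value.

summing 3 kernel integrals split by 1/2, 1 yields ℳ[f](s)
between 0 and 1/2 the integrand is sqrt(t)·t^(s-1)
segment [1/2, 1) carries exp(-t); integrate it
over [1, 3/2), the kernel integral of exp(-t/2) enters the sum

F(3/4) = -2**(3/4)*uppergamma(3/4, 3/4) - uppergamma(3/4, 1) + 2**(3/4)/5 + uppergamma(3/4, 1/2) + 2**(3/4)*uppergamma(3/4, 1/2)
F(3/2) = -sqrt(6)*exp(-3/4) - sqrt(2)*sqrt(pi)*erfc(sqrt(3)/2) - exp(-1) - sqrt(pi)*erfc(1)/2 + 1/8 + sqrt(pi)*erfc(sqrt(2)/2)/2 + sqrt(2)*exp(-1/2)/2 + sqrt(2)*sqrt(pi)*erfc(sqrt(2)/2) + 2*exp(-1/2)
F(8) = -174811815*exp(-3/4)/64 - 13700*exp(-1) + sqrt(2)/4352 + 273351111*exp(-1/2)/128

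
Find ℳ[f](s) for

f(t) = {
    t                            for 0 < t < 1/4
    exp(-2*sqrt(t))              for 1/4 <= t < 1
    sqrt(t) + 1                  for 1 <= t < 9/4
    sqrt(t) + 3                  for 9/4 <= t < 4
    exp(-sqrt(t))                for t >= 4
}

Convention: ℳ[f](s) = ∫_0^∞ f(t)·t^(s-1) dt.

(40*2**(4*s)*s*(s + 1) + 12*2**(4*s)*(s + 1) + 8*2**(2*s)*s*(s + 1)*(2*s + 1)*uppergamma(2*s, 2) - 16*2**(2*s)*s*(s + 1) - 4*2**(2*s)*(s + 1) - 16*9**s*s*(s + 1) - 8*9**s*(s + 1) + 8*s*(s + 1)*(2*s + 1)*uppergamma(2*s, 1) - 8*s*(s + 1)*(2*s + 1)*uppergamma(2*s, 2) + s*(2*s + 1))/(4*2**(2*s)*s*(s + 1)*(2*s + 1))
  Re(s) > -1

the power substitution comes off first: t**2 on [0, 1/2); exp(-2*t) on [1/2, 1); t + 1 on [1, 3/2); …
split f at 1/4, 1, 9/4, 4: ℳ[f](s) collects 5 kernel integrals
[0, 1/4) adds the kernel integral of t
piece [1/4, 1): integrate exp(-2*sqrt(t)) against the kernel
between 1 and 9/4 the integrand is (sqrt(t) + 1)·t^(s-1)
between 9/4 and 4 the integrand is (sqrt(t) + 3)·t^(s-1)
segment 4 to ∞ holds exp(-sqrt(t)); add its integral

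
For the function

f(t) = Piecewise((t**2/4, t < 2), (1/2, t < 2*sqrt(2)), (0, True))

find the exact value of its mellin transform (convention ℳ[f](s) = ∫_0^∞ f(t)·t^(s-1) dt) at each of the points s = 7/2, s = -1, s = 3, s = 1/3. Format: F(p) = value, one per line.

undo the common scale on t: t**2 on [0, 1); 1/2 on [1, sqrt(2))
reversing the power substitution: t on [0, 1); 1/2 on [1, 2)
treat the 2 regions marked off by 2 separately and sum
for t in [0, 2): the term is ∫ t**2/4·t^(s-1)
over [2, 2*sqrt(2)), the kernel integral of 1/2 enters the sum

F(7/2) = 24*sqrt(2)/77 + 32*2**(1/4)/7
F(-1) = 3/4 - sqrt(2)/8
F(3) = 4/15 + 8*sqrt(2)/3
F(1/3) = -15*2**(1/3)/14 + 3*sqrt(2)/2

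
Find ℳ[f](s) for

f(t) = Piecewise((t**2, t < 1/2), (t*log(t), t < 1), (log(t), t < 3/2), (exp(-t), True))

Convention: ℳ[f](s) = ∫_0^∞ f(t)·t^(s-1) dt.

(4*2**s*s**2*(s + 2)*(s**2 + 2*s + 1)*uppergamma(s, 3/2) - 4*2**s*s**2*(s + 2) + 4*2**s*(s + 2)*(s**2 + 2*s + 1) + 3**s*s*(s + 2)*(-4*log(2) + 4*log(3))*(s**2 + 2*s + 1) - 4*3**s*(s + 2)*(s**2 + 2*s + 1) + s**3*(s + 2)*log(4) + s**2*(s + 2)*log(4) + 2*s**2*(s + 2) + s**2*(s**2 + 2*s + 1))/(4*2**s*s**2*(s + 2)*(s**2 + 2*s + 1))
  Re(s) > -2

cuts at 1/2, 1, 3/2: linearity sums the 4 kernel integrals
on [0, 1/2) integrate f = t**2 against the kernel
segment 1/2 to 1 holds t*log(t); add its integral
piece [1, 3/2): integrate log(t) against the kernel
piece [3/2, ∞): integrate exp(-t) against the kernel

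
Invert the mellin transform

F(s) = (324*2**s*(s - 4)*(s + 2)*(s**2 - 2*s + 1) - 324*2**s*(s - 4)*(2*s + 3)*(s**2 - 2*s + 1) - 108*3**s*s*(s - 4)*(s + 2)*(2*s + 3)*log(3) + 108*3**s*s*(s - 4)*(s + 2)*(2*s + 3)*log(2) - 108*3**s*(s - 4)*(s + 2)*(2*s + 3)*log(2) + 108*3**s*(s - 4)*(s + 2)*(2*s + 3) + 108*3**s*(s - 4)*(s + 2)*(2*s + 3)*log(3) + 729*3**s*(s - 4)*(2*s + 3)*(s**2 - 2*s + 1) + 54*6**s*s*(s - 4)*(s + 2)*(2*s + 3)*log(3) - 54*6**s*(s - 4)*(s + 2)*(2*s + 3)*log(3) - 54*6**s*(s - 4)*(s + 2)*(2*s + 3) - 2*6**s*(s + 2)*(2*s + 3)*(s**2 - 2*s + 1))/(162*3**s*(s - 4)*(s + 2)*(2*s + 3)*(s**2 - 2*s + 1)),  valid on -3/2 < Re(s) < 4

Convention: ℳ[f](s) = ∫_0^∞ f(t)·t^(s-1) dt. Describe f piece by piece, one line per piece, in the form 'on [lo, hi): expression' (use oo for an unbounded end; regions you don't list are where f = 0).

back out the common scale on t: t**(3/2) on [0, 1); 2*t**2 on [1, 3/2); log(t)/t on [3/2, 3); …
integrate the 4 segments split at 2/3, 1, 2, then add the results
[0, 2/3) adds the kernel integral of 3*sqrt(6)*t**(3/2)/4
[2/3, 1) adds the kernel integral of 9*t**2/2
on [1, 2) integrate f = 2*log(3*t/2)/(3*t) against the kernel
on [2, ∞) integrate f = 16/(81*t**4) against the kernel

on [0, 2/3): 3*sqrt(6)*t**(3/2)/4
on [2/3, 1): 9*t**2/2
on [1, 2): 2*log(3*t/2)/(3*t)
on [2, oo): 16/(81*t**4)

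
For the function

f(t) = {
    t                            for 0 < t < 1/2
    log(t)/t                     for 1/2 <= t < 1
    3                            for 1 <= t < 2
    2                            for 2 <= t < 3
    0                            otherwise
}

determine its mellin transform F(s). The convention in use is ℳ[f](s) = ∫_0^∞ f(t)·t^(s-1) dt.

(2*2**(2*s)*(s + 1)*(s**2 - 2*s + 1) - 2*2**s*s*(s + 1) - 6*2**s*(s + 1)*(s**2 - 2*s + 1) + 4*6**s*(s + 1)*(s**2 - 2*s + 1) + 4*s**2*(s + 1)*log(2) - 4*s*(s + 1)*log(2) + 4*s*(s + 1) + s*(s**2 - 2*s + 1))/(2*2**s*s*(s + 1)*(s**2 - 2*s + 1))
  Re(s) > -1

treat the 4 regions marked off by 1/2, 1, 2 separately and sum
over [0, 1/2), the kernel integral of t enters the sum
on [1/2, 1): add ∫ log(t)/t·t^(s-1) dt
on [1, 2) integrate f = 3 against the kernel
∫ over [2, 3) of 2·t^(s-1) joins the sum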